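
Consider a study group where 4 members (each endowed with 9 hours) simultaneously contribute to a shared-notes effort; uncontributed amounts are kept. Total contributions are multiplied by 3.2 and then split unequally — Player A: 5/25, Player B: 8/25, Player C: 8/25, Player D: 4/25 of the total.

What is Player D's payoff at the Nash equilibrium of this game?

For player j, contributing a unit is worthwhile iff 3.2 × (j's share) ≥ 1, i.e. iff j's share is at least 0.3125.
Player B and Player C clear that bar, contributing 9 each; the remaining 2 contribute 0. Total contributed: 18.
Player D keeps 9 and receives 3.2 × 18 × 4/25 = 9.22 from the shared-notes effort, for a payoff of 18.22.

18.22 hours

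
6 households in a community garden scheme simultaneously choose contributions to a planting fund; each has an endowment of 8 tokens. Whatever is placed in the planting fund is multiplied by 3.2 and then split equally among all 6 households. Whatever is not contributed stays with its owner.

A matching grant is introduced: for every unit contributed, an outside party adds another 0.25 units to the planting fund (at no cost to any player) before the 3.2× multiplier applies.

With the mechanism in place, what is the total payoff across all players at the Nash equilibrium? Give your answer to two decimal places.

The effective private return is 3.2 × 1.25 / 6 = 0.6667, which is still under 1, so the mechanism doesn't change anyone's dominant strategy: zero contribution.
At the Nash equilibrium no one contributes; group total payoff = 6 × 8 = 48.

48.00 tokens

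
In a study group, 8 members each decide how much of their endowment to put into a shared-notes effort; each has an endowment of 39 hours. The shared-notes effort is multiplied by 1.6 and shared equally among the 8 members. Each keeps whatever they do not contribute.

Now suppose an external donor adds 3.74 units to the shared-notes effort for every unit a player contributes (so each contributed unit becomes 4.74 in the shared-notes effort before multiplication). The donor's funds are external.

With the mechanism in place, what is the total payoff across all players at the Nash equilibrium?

312.00 hours

With the mechanism, a contributed unit returns 1.6 × 4.74 / 8 = 0.9480 per unit of net cost — still below 1 — so contributing 0 remains dominant for every player.
At the Nash equilibrium no one contributes; group total payoff = 8 × 39 = 312.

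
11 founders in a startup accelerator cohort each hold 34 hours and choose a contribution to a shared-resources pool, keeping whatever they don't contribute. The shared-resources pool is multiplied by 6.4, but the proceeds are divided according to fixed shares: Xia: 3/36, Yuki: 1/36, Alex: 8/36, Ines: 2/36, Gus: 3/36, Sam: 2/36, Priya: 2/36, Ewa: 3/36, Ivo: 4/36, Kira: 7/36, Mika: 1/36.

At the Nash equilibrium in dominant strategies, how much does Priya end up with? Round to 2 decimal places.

58.18 hours

A player with share s gets back 6.4·s per unit contributed, so full contribution is dominant for anyone with s > 1/6.4 = 0.1563 and zero contribution is dominant for anyone below.
The shares above 0.1563 belong to Alex and Kira, contributing 34 each; the remaining 9 contribute 0. Total contributed: 68.
Priya keeps 34 and receives 6.4 × 68 × 2/36 = 24.18 from the shared-resources pool, for a payoff of 58.18.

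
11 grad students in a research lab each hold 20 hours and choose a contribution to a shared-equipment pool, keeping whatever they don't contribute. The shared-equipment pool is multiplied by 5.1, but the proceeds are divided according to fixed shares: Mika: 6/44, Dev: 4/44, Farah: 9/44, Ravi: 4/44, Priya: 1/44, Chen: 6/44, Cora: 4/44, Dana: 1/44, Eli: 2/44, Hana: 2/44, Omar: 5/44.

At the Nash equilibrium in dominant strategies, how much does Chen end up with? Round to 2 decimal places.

33.91 hours

Player j's private return per contributed unit is 5.1 × (j's share). Contributing is weakly dominant for j when that share is at least 1/5.1 = 0.1961, and contributing 0 is dominant otherwise.
Farah alone (share 9/44) is above the threshold, contributing 20; the remaining 10 contribute 0. Total contributed: 20.
Chen keeps 20 and receives 5.1 × 20 × 6/44 = 13.91 from the shared-equipment pool, for a payoff of 33.91.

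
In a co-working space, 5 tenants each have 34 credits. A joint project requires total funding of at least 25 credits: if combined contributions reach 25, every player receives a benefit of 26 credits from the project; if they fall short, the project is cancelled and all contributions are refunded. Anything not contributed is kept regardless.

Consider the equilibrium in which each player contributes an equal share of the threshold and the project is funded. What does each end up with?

Equal share of the threshold: 25/5 = 5.
At this profile no one gains by cutting their contribution: any cut drops the total below 25, the project is cancelled, contributions are refunded, and the deviator ends with 34, which is less than 34 − 5 + 26 = 55. Contributing more than 5 just wastes the excess. So contributing exactly 5 is a best response.
Each player's payoff: 34 − 5 + 26 = 55.

55 credits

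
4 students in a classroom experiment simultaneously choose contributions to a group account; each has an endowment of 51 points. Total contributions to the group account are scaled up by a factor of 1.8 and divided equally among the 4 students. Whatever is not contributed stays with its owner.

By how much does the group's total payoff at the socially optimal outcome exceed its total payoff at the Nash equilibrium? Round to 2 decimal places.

Each contributed unit returns 1.8/4 = 0.4500 to its contributor — below 1 — so contributing 0 is dominant for every player. At the Nash equilibrium everyone keeps their 51, and the group total is 4 × 51 = 204.
Each contributed unit returns 1.800 to the group as a whole (0.4500 to each of 4 players), which exceeds 1, so the social optimum is full contribution: group total = 1.800 × 204 = 367.20.
Efficiency loss = 367.20 − 204 = 163.20.

163.20 points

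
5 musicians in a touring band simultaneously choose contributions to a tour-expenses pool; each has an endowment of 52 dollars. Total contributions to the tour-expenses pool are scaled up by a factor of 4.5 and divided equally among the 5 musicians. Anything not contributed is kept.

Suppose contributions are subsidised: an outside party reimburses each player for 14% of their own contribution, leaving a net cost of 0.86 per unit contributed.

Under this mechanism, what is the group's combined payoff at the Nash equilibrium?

1206.40 dollars

With the mechanism, a contributed unit returns (4.5/5) / 0.86 = 1.0465 per unit of net cost to the contributor — now above 1 — so contributing fully is weakly dominant for every player.
So the Nash equilibrium is full contribution by all 5; the group earns 5 × (52 × 0.14 + 4.5 × 52) = 1206.40.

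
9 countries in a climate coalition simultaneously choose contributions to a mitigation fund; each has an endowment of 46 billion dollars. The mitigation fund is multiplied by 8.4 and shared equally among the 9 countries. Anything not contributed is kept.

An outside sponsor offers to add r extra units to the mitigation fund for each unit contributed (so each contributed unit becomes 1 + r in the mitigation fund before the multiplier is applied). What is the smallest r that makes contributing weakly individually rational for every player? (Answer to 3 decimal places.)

With matching at rate r, one contributed unit becomes (1 + r) in the mitigation fund and returns 8.4 × (1 + r) / 9 to the contributor.
Setting this equal to 1: 1 + r = 9/8.4 = 1.0714.
So the minimum matching rate is r = 1.0714 − 1 = 0.071.

0.071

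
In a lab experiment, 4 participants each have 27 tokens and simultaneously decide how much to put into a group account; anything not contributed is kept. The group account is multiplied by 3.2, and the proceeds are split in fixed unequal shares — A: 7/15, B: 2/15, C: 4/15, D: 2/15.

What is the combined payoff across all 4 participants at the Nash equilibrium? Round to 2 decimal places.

Player j's private return per contributed unit is 3.2 × (j's share). Contributing is weakly dominant for j when that share is at least 1/3.2 = 0.3125, and contributing 0 is dominant otherwise.
A alone (share 7/15) is above the threshold, contributing 27; the remaining 3 contribute 0. Total contributed: 27.
The group account pays out 3.2 × 27 = 86.40 in total (split across the unequal shares, but the aggregate is all that matters for the group sum).
The 3 free-riders keep 27 each, adding 81. Group total = 81 + 86.40 = 167.40.

167.40 tokens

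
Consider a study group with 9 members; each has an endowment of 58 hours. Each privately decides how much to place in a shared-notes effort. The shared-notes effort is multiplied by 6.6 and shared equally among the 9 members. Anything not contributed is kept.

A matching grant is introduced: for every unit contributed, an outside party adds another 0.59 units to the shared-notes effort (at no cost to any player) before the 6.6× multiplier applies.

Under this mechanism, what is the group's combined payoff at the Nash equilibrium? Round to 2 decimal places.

5477.87 hours

With the mechanism, a contributed unit returns 6.6 × 1.59 / 9 = 1.1660 per unit of net cost to the contributor — now above 1 — so contributing fully is weakly dominant for every player.
So the Nash equilibrium is full contribution by all 9; the group earns 6.6 × 1.59 × 522 = 5477.87.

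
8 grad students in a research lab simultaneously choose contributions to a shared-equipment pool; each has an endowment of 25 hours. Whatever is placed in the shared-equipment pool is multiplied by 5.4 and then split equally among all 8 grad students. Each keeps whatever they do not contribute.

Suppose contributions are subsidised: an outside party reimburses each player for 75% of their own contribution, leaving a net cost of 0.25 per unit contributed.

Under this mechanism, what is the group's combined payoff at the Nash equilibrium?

1230.00 hours

Under the mechanism each unit contributed yields (5.4/8) / 0.25 = 2.7000 back to its contributor per unit of net cost, which exceeds 1, making full contribution the dominant choice for everyone.
So the Nash equilibrium is full contribution by all 8; the group earns 8 × (25 × 0.75 + 5.4 × 25) = 1230.00.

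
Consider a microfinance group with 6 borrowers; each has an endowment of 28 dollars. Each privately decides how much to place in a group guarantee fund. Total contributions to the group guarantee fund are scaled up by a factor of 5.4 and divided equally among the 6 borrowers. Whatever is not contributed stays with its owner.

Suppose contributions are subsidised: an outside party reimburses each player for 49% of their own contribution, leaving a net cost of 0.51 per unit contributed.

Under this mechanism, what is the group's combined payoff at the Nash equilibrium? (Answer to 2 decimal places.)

Under the mechanism each unit contributed yields (5.4/6) / 0.51 = 1.7647 back to its contributor per unit of net cost, which exceeds 1, making full contribution the dominant choice for everyone.
So the Nash equilibrium is full contribution by all 6; the group earns 6 × (28 × 0.49 + 5.4 × 28) = 989.52.

989.52 dollars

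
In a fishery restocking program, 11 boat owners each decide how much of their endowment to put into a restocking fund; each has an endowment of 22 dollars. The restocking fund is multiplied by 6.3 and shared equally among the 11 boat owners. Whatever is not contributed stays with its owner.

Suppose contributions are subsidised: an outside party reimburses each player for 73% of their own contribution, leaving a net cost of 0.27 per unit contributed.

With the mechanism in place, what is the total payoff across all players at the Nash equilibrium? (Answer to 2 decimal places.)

1701.26 dollars

Under the mechanism each unit contributed yields (6.3/11) / 0.27 = 2.1212 back to its contributor per unit of net cost, which exceeds 1, making full contribution the dominant choice for everyone.
At the Nash equilibrium everyone contributes 22. Group total payoff = 11 × (22 × 0.73 + 6.3 × 22) = 1701.26.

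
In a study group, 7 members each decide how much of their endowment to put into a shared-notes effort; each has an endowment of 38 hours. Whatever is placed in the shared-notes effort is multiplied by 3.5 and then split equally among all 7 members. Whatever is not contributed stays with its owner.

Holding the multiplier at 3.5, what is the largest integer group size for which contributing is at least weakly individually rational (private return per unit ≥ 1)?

Private return per unit is 3.5/(group size), which is ≥ 1 whenever the group size is ≤ 3.5.
The largest such integer is 3.

3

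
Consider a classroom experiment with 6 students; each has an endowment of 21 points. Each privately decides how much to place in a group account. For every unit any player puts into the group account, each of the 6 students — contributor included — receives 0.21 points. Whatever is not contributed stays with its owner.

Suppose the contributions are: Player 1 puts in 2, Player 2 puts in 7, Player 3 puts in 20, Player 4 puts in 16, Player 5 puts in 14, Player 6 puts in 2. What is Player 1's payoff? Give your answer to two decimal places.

31.81 points

Total contributed: 2 + 7 + 20 + 16 + 14 + 2 = 61.
Each receives 0.21 × 61 = 12.81 from the group account.
Player 1 keeps 21 − 2 = 19, so Player 1's payoff is 19 + 12.81 = 31.81.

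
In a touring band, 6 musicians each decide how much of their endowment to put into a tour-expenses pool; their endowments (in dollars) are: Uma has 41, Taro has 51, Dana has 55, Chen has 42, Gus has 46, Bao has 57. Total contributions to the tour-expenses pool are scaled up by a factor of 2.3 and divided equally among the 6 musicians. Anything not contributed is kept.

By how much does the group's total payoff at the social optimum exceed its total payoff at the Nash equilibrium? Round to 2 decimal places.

379.60 dollars

The private return per contributed unit is 2.3/6 = 0.3833 < 1 for every player regardless of endowment, so the Nash equilibrium is zero contribution and the group total is Σ E_j = 41 + 51 + 55 + 42 + 46 + 57 = 292.
Each contributed unit returns 2.300 to the group, so the social optimum is full contribution by everyone: group total = 2.300 × 292 = 671.60.
Efficiency loss = (2.300 − 1) × 292 = 379.60.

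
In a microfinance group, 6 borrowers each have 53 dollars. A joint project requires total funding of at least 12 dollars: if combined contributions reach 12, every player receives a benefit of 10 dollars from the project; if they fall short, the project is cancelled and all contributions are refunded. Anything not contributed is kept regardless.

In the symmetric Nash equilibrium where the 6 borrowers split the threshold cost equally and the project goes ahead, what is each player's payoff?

61 dollars

Equal share of the threshold: 12/6 = 2.
At this profile no one gains by cutting their contribution: any cut drops the total below 12, the project is cancelled, contributions are refunded, and the deviator ends with 53, which is less than 53 − 2 + 10 = 61. Contributing more than 2 just wastes the excess. So contributing exactly 2 is a best response.
Each player's payoff: 53 − 2 + 10 = 61.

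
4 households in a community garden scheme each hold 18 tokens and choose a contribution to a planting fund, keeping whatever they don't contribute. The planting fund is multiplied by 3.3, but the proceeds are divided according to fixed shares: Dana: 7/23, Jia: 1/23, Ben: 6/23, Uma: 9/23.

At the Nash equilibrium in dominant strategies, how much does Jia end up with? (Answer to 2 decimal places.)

23.17 tokens

Each unit j contributes comes back to j as 3.3 × (j's share), so j prefers to contribute only if that share exceeds 1/3.3 = 0.3030; otherwise keeping the unit dominates.
The shares above 0.3030 belong to Dana and Uma, contributing 18 each; the remaining 2 contribute 0. Total contributed: 36.
Jia keeps 18 and receives 3.3 × 36 × 1/23 = 5.17 from the planting fund, for a payoff of 23.17.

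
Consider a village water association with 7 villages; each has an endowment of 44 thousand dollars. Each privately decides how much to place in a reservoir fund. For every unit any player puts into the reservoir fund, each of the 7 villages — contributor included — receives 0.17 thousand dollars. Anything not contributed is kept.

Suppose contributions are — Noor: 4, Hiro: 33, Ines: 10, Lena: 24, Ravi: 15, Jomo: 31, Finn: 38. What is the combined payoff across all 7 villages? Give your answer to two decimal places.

Total contributed: 4 + 33 + 10 + 24 + 15 + 31 + 38 = 155; total kept: 7 × 44 − 155 = 153.
The reservoir fund pays out 0.17 × 7 × 155 = 184.45 in aggregate.
Group total = 153 + 184.45 = 337.45.

337.45 thousand dollars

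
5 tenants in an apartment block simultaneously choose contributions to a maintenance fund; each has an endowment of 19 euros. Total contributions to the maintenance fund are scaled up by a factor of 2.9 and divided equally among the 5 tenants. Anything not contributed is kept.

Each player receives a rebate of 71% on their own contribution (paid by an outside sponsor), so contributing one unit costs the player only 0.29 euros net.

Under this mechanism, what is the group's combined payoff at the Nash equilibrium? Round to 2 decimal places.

Under the mechanism each unit contributed yields (2.9/5) / 0.29 = 2.0000 back to its contributor per unit of net cost, which exceeds 1, making full contribution the dominant choice for everyone.
At the Nash equilibrium everyone contributes 19. Group total payoff = 5 × (19 × 0.71 + 2.9 × 19) = 342.95.

342.95 euros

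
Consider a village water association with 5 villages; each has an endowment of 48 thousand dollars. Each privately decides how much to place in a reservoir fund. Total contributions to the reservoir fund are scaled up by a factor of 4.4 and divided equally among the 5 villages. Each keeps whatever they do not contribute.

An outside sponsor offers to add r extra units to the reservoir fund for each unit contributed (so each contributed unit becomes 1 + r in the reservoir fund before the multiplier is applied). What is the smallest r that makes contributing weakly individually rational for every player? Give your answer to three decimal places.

0.136

With matching at rate r, one contributed unit becomes (1 + r) in the reservoir fund and returns 4.4 × (1 + r) / 5 to the contributor.
Setting this equal to 1: 1 + r = 5/4.4 = 1.1364.
So the minimum matching rate is r = 1.1364 − 1 = 0.136.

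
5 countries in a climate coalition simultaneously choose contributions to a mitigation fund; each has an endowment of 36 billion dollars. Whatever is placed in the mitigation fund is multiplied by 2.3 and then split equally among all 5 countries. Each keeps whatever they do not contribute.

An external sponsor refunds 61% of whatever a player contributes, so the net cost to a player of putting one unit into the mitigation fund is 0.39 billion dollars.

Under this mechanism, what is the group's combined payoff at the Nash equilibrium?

523.80 billion dollars

With the mechanism, a contributed unit returns (2.3/5) / 0.39 = 1.1795 per unit of net cost to the contributor — now above 1 — so contributing fully is weakly dominant for every player.
At the Nash equilibrium everyone contributes 36. Group total payoff = 5 × (36 × 0.61 + 2.3 × 36) = 523.80.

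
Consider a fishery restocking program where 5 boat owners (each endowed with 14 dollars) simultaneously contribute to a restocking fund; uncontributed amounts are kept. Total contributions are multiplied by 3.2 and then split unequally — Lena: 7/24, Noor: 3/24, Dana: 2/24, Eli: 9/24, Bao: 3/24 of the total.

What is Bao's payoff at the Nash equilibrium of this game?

19.60 dollars

For player j, contributing a unit is worthwhile iff 3.2 × (j's share) ≥ 1, i.e. iff j's share is at least 0.3125.
The only share above 0.3125 is Eli's 9/24, contributing 14; the remaining 4 contribute 0. Total contributed: 14.
Bao keeps 14 and receives 3.2 × 14 × 3/24 = 5.60 from the restocking fund, for a payoff of 19.60.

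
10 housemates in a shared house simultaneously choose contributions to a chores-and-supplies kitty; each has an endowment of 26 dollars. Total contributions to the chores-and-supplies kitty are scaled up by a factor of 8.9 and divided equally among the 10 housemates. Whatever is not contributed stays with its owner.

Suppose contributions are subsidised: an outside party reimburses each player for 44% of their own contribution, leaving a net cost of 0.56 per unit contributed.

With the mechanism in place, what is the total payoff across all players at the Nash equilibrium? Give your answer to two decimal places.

2428.40 dollars

The effective private return per unit is now (8.9/10) / 0.56 = 1.5893 > 1, so every player's dominant strategy flips to full contribution.
So the Nash equilibrium is full contribution by all 10; the group earns 10 × (26 × 0.44 + 8.9 × 26) = 2428.40.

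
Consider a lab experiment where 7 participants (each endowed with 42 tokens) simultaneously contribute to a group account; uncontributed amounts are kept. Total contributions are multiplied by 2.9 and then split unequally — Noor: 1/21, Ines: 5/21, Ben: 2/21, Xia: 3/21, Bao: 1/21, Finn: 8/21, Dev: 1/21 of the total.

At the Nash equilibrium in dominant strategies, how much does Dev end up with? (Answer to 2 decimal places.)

47.80 tokens

Player j's private return per contributed unit is 2.9 × (j's share). Contributing is weakly dominant for j when that share is at least 1/2.9 = 0.3448, and contributing 0 is dominant otherwise.
Only Finn (8/21) clears that bar, contributing 42; the remaining 6 contribute 0. Total contributed: 42.
Dev keeps 42 and receives 2.9 × 42 × 1/21 = 5.80 from the group account, for a payoff of 47.80.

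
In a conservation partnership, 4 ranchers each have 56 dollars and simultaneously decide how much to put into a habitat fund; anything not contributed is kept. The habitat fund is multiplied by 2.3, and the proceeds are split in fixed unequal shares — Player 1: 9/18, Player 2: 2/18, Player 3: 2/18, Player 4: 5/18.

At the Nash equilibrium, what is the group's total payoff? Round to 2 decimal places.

A player with share s gets back 2.3·s per unit contributed, so full contribution is dominant for anyone with s > 1/2.3 = 0.4348 and zero contribution is dominant for anyone below.
Player 1 alone (share 9/18) is above the threshold, contributing 56; the remaining 3 contribute 0. Total contributed: 56.
The habitat fund pays out 2.3 × 56 = 128.80 in total (split across the unequal shares, but the aggregate is all that matters for the group sum).
The 3 free-riders keep 56 each, adding 168. Group total = 168 + 128.80 = 296.80.

296.80 dollars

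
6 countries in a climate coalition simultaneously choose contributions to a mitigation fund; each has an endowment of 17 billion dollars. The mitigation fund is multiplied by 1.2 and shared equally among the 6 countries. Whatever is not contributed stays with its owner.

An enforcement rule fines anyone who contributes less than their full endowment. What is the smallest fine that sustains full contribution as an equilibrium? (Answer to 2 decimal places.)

13.60 billion dollars

Given the others contribute fully, the best deviation is to contribute 0 (any partial contribution still incurs the fine and gives up units whose private return 0.2000 is below 1).
Deviating from 17 to 0 saves 17 billion dollars but forfeits the deviator's share of the drop in the mitigation fund: 1.2/6 × 17 = 3.40.
So the deviation gain is 17 − 3.40 = 13.60, and the fine must be at least 13.60 billion dollars to wipe it out.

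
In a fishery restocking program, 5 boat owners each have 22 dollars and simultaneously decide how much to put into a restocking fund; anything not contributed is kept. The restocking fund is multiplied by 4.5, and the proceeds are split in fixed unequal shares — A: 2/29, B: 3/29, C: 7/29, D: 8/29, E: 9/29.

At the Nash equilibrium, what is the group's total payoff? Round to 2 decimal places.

341.00 dollars

Player j's private return per contributed unit is 4.5 × (j's share). Contributing is weakly dominant for j when that share is at least 1/4.5 = 0.2222, and contributing 0 is dominant otherwise.
C, D and E clear that bar, contributing 22 each; the remaining 2 contribute 0. Total contributed: 66.
The restocking fund pays out 4.5 × 66 = 297.00 in total (split across the unequal shares, but the aggregate is all that matters for the group sum).
The 2 free-riders keep 22 each, adding 44. Group total = 44 + 297.00 = 341.00.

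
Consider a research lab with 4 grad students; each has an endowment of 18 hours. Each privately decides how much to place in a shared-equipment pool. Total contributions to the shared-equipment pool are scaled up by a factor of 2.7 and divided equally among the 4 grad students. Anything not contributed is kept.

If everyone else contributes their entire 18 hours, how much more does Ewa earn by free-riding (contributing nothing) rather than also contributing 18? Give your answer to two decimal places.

Switching from a contribution of 18 to 0 lets Ewa keep an extra 18 hours, but lowers the shared-equipment pool by 18, which costs Ewa their own share of that drop: 2.7/4 × 18 = 12.15.
Net gain = 18 − 12.15 = 5.85. The private return per contributed unit (0.6750) is below 1, so free-riding is indeed the best response regardless of what the others do.

5.85 hours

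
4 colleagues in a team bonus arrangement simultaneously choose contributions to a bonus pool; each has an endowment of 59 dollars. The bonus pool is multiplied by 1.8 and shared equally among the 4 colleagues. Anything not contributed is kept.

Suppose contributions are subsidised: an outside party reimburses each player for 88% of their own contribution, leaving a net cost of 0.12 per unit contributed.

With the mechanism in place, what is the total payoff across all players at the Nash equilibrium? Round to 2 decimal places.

With the mechanism, a contributed unit returns (1.8/4) / 0.12 = 3.7500 per unit of net cost to the contributor — now above 1 — so contributing fully is weakly dominant for every player.
So the Nash equilibrium is full contribution by all 4; the group earns 4 × (59 × 0.88 + 1.8 × 59) = 632.48.

632.48 dollars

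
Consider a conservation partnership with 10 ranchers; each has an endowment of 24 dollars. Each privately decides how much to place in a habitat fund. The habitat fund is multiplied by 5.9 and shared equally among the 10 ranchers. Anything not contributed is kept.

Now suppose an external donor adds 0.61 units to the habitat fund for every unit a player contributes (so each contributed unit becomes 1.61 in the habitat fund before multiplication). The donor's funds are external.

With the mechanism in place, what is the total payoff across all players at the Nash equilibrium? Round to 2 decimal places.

The effective private return is 5.9 × 1.61 / 10 = 0.9499, which is still under 1, so the mechanism doesn't change anyone's dominant strategy: zero contribution.
Everyone keeps their endowment and the group total is 10 × 24 = 240.

240.00 dollars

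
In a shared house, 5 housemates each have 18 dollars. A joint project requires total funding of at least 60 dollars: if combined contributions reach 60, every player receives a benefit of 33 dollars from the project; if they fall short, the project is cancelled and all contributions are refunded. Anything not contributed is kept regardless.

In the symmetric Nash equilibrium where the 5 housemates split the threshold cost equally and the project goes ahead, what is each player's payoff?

Equal share of the threshold: 60/5 = 12.
At this profile no one gains by cutting their contribution: any cut drops the total below 60, the project is cancelled, contributions are refunded, and the deviator ends with 18, which is less than 18 − 12 + 33 = 39. Contributing more than 12 just wastes the excess. So contributing exactly 12 is a best response.
Each player's payoff: 18 − 12 + 33 = 39.

39 dollars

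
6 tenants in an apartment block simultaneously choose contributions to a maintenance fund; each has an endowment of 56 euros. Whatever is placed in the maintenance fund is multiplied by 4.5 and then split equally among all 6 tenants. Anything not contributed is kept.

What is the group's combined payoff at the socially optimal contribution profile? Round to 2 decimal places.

Each contributed unit returns 4.500 to the group as a whole (0.7500 to each of 6 players), which exceeds 1, so the social optimum is full contribution: group total = 4.500 × 336 = 1512.00.

1512.00 euros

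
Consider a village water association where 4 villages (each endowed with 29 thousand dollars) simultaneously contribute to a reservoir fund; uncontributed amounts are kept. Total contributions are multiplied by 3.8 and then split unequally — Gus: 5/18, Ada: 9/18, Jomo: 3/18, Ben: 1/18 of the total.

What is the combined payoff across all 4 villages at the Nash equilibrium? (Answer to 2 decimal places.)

For player j, contributing a unit is worthwhile iff 3.8 × (j's share) ≥ 1, i.e. iff j's share is at least 0.2632.
The shares above 0.2632 belong to Gus and Ada, contributing 29 each; the remaining 2 contribute 0. Total contributed: 58.
The reservoir fund pays out 3.8 × 58 = 220.40 in total (split across the unequal shares, but the aggregate is all that matters for the group sum).
The 2 free-riders keep 29 each, adding 58. Group total = 58 + 220.40 = 278.40.

278.40 thousand dollars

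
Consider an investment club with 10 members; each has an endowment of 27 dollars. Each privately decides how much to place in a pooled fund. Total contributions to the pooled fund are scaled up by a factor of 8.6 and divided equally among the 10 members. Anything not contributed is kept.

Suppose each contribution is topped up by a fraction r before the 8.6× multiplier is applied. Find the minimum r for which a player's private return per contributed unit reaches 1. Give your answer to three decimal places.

With matching at rate r, one contributed unit becomes (1 + r) in the pooled fund and returns 8.6 × (1 + r) / 10 to the contributor.
Setting this equal to 1: 1 + r = 10/8.6 = 1.1628.
So the minimum matching rate is r = 1.1628 − 1 = 0.163.

0.163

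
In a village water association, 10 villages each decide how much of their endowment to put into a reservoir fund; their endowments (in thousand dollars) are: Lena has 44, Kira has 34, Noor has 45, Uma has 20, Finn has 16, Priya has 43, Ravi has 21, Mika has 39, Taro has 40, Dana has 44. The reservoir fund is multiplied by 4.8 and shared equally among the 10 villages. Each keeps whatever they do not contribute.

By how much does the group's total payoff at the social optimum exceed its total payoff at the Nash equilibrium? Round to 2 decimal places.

1314.80 thousand dollars

The private return per contributed unit is 4.8/10 = 0.4800 < 1 for every player regardless of endowment, so the Nash equilibrium is zero contribution and the group total is Σ E_j = 44 + 34 + 45 + 20 + 16 + 43 + 21 + 39 + 40 + 44 = 346.
Each contributed unit returns 4.800 to the group, so the social optimum is full contribution by everyone: group total = 4.800 × 346 = 1660.80.
Efficiency loss = (4.800 − 1) × 346 = 1314.80.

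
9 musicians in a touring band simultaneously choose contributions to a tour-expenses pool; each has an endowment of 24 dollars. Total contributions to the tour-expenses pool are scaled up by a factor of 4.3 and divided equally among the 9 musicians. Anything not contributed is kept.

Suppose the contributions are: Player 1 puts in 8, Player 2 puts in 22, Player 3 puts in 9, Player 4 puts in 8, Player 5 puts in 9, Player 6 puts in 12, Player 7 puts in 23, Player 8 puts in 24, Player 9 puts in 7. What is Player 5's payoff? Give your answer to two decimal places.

Total contributed: 8 + 22 + 9 + 8 + 9 + 12 + 23 + 24 + 7 = 122.
Each receives 4.3 × 122 / 9 = 58.29 from the tour-expenses pool.
Player 5 keeps 24 − 9 = 15, so Player 5's payoff is 15 + 58.29 = 73.29.

73.29 dollars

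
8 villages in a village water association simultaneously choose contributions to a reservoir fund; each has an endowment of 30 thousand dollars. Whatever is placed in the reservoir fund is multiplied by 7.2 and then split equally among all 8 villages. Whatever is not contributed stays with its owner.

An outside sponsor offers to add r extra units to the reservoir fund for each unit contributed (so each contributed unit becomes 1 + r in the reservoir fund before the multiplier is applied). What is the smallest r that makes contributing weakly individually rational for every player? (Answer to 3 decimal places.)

With matching at rate r, one contributed unit becomes (1 + r) in the reservoir fund and returns 7.2 × (1 + r) / 8 to the contributor.
Setting this equal to 1: 1 + r = 8/7.2 = 1.1111.
So the minimum matching rate is r = 1.1111 − 1 = 0.111.

0.111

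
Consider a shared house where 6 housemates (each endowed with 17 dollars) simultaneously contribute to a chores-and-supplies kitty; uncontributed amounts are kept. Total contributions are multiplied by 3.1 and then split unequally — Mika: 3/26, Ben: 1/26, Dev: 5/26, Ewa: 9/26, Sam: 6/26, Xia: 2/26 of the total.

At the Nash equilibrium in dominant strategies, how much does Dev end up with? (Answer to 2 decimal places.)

Each unit j contributes comes back to j as 3.1 × (j's share), so j prefers to contribute only if that share exceeds 1/3.1 = 0.3226; otherwise keeping the unit dominates.
The only share above 0.3226 is Ewa's 9/26, contributing 17; the remaining 5 contribute 0. Total contributed: 17.
Dev keeps 17 and receives 3.1 × 17 × 5/26 = 10.13 from the chores-and-supplies kitty, for a payoff of 27.13.

27.13 dollars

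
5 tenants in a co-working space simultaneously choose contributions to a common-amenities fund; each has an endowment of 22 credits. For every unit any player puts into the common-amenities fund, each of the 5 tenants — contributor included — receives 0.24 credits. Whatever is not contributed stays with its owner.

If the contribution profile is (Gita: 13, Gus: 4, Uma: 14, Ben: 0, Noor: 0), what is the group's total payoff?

Total contributed: 13 + 4 + 14 + 0 + 0 = 31; total kept: 5 × 22 − 31 = 79.
The common-amenities fund pays out 0.24 × 5 × 31 = 37.20 in aggregate.
Group total = 79 + 37.20 = 116.20.

116.20 credits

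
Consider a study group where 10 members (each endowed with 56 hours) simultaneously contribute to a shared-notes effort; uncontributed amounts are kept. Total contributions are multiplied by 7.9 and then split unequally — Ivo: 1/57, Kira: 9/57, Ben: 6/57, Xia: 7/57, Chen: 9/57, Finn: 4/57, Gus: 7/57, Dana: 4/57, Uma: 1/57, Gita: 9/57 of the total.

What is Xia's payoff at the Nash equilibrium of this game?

For player j, contributing a unit is worthwhile iff 7.9 × (j's share) ≥ 1, i.e. iff j's share is at least 0.1266.
Kira, Chen and Gita clear that bar, contributing 56 each; the remaining 7 contribute 0. Total contributed: 168.
Xia keeps 56 and receives 7.9 × 168 × 7/57 = 162.99 from the shared-notes effort, for a payoff of 218.99.

218.99 hours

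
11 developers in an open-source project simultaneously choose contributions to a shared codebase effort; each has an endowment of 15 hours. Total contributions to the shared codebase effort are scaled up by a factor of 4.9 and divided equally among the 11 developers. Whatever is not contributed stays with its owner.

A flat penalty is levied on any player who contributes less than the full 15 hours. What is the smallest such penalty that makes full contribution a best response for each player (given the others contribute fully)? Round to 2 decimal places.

8.32 hours

Given the others contribute fully, the best deviation is to contribute 0 (any partial contribution still incurs the fine and gives up units whose private return 0.4455 is below 1).
Deviating from 15 to 0 saves 15 hours but forfeits the deviator's share of the drop in the shared codebase effort: 4.9/11 × 15 = 6.68.
So the deviation gain is 15 − 6.68 = 8.32, and the fine must be at least 8.32 hours to wipe it out.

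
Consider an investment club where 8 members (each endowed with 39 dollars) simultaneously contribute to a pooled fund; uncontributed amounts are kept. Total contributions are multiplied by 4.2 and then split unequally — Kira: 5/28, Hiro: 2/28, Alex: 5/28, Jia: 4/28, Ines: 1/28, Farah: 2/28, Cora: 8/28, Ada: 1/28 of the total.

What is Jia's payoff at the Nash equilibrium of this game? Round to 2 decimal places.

62.40 dollars

Player j's private return per contributed unit is 4.2 × (j's share). Contributing is weakly dominant for j when that share is at least 1/4.2 = 0.2381, and contributing 0 is dominant otherwise.
The only share above 0.2381 is Cora's 8/28, contributing 39; the remaining 7 contribute 0. Total contributed: 39.
Jia keeps 39 and receives 4.2 × 39 × 4/28 = 23.40 from the pooled fund, for a payoff of 62.40.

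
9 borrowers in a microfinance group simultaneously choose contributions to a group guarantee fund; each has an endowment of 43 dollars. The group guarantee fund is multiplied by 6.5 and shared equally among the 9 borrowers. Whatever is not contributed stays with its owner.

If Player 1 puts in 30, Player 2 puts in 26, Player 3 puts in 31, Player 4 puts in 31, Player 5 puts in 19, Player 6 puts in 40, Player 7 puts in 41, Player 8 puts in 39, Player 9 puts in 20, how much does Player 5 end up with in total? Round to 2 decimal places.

Total contributed: 30 + 26 + 31 + 31 + 19 + 40 + 41 + 39 + 20 = 277.
Each receives 6.5 × 277 / 9 = 200.06 from the group guarantee fund.
Player 5 keeps 43 − 19 = 24, so Player 5's payoff is 24 + 200.06 = 224.06.

224.06 dollars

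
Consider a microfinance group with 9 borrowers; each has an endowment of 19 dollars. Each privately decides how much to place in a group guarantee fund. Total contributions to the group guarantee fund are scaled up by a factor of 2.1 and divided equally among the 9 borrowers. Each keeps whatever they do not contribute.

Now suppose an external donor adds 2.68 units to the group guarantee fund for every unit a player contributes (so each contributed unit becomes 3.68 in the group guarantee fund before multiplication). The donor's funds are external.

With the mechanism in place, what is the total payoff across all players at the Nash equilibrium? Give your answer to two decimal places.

The effective private return is 2.1 × 3.68 / 9 = 0.8587, which is still under 1, so the mechanism doesn't change anyone's dominant strategy: zero contribution.
At the Nash equilibrium no one contributes; group total payoff = 9 × 19 = 171.

171.00 dollars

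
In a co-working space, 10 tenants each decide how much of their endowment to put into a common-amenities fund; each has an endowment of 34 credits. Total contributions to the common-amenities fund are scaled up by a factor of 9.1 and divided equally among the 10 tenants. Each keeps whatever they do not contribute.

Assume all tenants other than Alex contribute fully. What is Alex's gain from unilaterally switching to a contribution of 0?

3.06 credits

Switching from a contribution of 34 to 0 lets Alex keep an extra 34 credits, but lowers the common-amenities fund by 34, which costs Alex their own share of that drop: 9.1/10 × 34 = 30.94.
Net gain = 34 − 30.94 = 3.06. The private return per contributed unit (0.9100) is below 1, so free-riding is indeed the best response regardless of what the others do.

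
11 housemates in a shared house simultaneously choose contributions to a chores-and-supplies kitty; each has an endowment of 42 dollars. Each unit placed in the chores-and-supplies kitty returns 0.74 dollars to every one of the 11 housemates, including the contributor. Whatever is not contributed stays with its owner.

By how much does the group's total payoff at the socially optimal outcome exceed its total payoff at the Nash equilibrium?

The private return per contributed unit is 0.74 < 1, so contributing 0 is dominant for every player. At the Nash equilibrium everyone keeps their 42, and the group total is 11 × 42 = 462.
Each contributed unit returns 8.140 to the group as a whole (0.74 to each of 11 players), which exceeds 1, so the social optimum is full contribution: group total = 8.140 × 462 = 3760.68.
Efficiency loss = 3760.68 − 462 = 3298.68.

3298.68 dollars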